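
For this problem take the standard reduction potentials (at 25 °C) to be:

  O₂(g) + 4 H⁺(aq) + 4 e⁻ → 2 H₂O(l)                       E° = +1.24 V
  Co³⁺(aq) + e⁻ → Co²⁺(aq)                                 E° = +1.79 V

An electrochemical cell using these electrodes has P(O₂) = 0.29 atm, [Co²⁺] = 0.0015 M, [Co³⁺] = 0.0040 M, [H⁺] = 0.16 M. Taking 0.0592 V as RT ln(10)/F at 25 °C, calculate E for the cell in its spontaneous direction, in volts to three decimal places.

+0.630 V

Co³⁺/Co²⁺ is the cathode (higher E°), O₂/H₂O the anode: E°cell = +1.79 − (+1.24) = +0.55 V, n = 4.
Overall: 4 Co³⁺(aq) + 2 H₂O(l) → 4 Co²⁺(aq) + O₂(g) + 4 H⁺(aq)
Q = [Co²⁺]^4·P(O₂)·[H⁺]^4 / ([Co³⁺]^4); log Q = -5.425.
E = E° − (0.0592/n) log Q = +0.55 − (0.0592/4)(-5.425) = +0.630 V.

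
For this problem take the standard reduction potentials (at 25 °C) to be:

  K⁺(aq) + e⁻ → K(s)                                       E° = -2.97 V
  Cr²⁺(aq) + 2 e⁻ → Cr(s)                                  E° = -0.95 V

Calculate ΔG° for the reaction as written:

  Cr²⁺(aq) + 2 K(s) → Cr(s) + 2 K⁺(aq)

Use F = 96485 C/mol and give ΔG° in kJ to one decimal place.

As written, Cr²⁺/Cr is reduced (cathode) and K⁺/K is oxidised (anode), so E°cell = (-0.95) − (-2.97) = +2.02 V.
Balancing electrons gives n = 2.
ΔG° = −nFE° = −(2)(96485)(+2.02) = -389,799 J = -389.8 kJ.

-389.8 kJ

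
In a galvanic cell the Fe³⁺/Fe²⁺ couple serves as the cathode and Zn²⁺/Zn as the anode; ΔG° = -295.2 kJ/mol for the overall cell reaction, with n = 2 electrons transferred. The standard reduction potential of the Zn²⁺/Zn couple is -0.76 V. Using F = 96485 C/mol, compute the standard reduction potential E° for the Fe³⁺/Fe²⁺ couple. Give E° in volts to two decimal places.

E°cell = −ΔG°/(nF) = −(-295.2×10³)/((2)(96485)) = +1.530 V.
Since Fe³⁺/Fe²⁺ is the cathode and Zn²⁺/Zn the anode, E°cell = E°(Fe³⁺/Fe²⁺) − E°(Zn²⁺/Zn).
So E°(Fe³⁺/Fe²⁺) = E°cell + E°(Zn²⁺/Zn) = +1.530 + (-0.76) = +0.77 V.

+0.77 V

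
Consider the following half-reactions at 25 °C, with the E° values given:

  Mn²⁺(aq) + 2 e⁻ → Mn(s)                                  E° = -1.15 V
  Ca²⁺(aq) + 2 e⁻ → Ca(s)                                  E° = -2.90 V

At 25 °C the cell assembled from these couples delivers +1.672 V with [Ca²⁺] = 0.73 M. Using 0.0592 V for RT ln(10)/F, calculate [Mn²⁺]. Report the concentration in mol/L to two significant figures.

0.0017 M

Mn²⁺/Mn is the cathode, Ca²⁺/Ca the anode: E°cell = +1.75 V, n = 2.
Overall reaction: Mn²⁺(aq) + Ca(s) → Mn(s) + Ca²⁺(aq); Q = [Ca²⁺]^1/[Mn²⁺]^1.
From E = E° − (0.0592/n) log Q: log Q = (E° − E)·n/0.0592 = (+1.75 − (+1.672))·2/0.0592 = 2.6351.
So 1·log[Mn²⁺] = 1·log(0.73) − log Q = -0.1367 − (2.6351) = -2.7718; [Mn²⁺] = 10^(-2.7718) ≈ 0.0017 M.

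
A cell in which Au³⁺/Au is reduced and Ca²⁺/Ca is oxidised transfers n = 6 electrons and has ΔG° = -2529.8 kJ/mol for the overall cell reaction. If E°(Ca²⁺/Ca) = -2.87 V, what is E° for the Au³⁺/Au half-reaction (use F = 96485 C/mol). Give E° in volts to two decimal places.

E°cell = −ΔG°/(nF) = −(-2529.8×10³)/((6)(96485)) = +4.370 V.
Since Au³⁺/Au is the cathode and Ca²⁺/Ca the anode, E°cell = E°(Au³⁺/Au) − E°(Ca²⁺/Ca).
So E°(Au³⁺/Au) = E°cell + E°(Ca²⁺/Ca) = +4.370 + (-2.87) = +1.50 V.

+1.50 V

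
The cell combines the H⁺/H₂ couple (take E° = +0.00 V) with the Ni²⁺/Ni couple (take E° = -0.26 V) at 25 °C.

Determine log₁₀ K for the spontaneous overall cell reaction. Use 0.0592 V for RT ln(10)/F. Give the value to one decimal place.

8.8

Cathode: H⁺/H₂; anode: Ni²⁺/Ni. E°cell = +0.26 V, n = 2.
log K = nE°cell / 0.0592 = (2)(+0.26) / 0.0592 = 8.8.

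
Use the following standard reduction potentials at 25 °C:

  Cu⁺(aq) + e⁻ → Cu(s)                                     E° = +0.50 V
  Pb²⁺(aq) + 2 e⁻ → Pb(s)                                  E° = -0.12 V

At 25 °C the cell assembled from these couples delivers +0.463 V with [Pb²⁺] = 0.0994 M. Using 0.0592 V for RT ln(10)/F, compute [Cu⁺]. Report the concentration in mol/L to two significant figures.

0.00070 M

Cu⁺/Cu is the cathode, Pb²⁺/Pb the anode: E°cell = +0.62 V, n = 2.
Overall reaction: 2 Cu⁺(aq) + Pb(s) → 2 Cu(s) + Pb²⁺(aq); Q = [Pb²⁺]^1/[Cu⁺]^2.
From E = E° − (0.0592/n) log Q: log Q = (E° − E)·n/0.0592 = (+0.62 − (+0.463))·2/0.0592 = 5.3041.
So 2·log[Cu⁺] = 1·log(0.0994) − log Q = -1.0026 − (5.3041) = -6.3067; log[Cu⁺] = -6.3067 / 2 = -3.1534; [Cu⁺] = 10^(-3.1534) ≈ 0.00070 M.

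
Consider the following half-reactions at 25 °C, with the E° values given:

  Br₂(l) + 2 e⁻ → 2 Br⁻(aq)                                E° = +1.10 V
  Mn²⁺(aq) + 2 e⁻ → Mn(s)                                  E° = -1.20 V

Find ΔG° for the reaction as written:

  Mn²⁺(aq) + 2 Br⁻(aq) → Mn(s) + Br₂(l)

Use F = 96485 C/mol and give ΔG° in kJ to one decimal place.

As written, Mn²⁺/Mn is reduced (cathode) and Br₂/Br⁻ is oxidised (anode), so E°cell = (-1.20) − (+1.10) = -2.30 V.
Balancing electrons gives n = 2.
ΔG° = −nFE° = −(2)(96485)(-2.30) = 443,831 J = +443.8 kJ.

+443.8 kJ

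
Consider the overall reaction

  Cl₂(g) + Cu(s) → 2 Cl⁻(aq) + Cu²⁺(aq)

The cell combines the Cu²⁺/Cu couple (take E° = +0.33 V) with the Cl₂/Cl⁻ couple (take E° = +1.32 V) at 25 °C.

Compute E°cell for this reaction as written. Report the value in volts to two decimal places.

The Cl₂/Cl⁻ couple has the higher reduction potential, so it is the cathode; Cu²⁺/Cu is oxidised at the anode.
E°cell = E°(cathode) − E°(anode) = (+1.32) − (+0.33) = +0.99 V.

+0.99 V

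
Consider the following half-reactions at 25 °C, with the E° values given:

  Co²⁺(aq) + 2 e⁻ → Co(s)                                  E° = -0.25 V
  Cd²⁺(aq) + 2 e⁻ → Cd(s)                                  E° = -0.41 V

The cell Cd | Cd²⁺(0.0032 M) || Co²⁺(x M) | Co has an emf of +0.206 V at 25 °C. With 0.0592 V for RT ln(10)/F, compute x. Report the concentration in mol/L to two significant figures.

0.11 M

Co²⁺/Co is the cathode, Cd²⁺/Cd the anode: E°cell = +0.16 V, n = 2.
Overall reaction: Co²⁺(aq) + Cd(s) → Co(s) + Cd²⁺(aq); Q = [Cd²⁺]^1/[Co²⁺]^1.
From E = E° − (0.0592/n) log Q: log Q = (E° − E)·n/0.0592 = (+0.16 − (+0.206))·2/0.0592 = -1.5541.
So 1·log[Co²⁺] = 1·log(0.0032) − log Q = -2.4949 − (-1.5541) = -0.9408; [Co²⁺] = 10^(-0.9408) ≈ 0.11 M.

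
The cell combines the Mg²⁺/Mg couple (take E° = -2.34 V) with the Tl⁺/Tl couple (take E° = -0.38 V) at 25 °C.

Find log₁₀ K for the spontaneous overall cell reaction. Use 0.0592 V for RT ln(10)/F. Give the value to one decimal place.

66.2

Cathode: Tl⁺/Tl; anode: Mg²⁺/Mg. E°cell = +1.96 V, n = 2.
log K = nE°cell / 0.0592 = (2)(+1.96) / 0.0592 = 66.2.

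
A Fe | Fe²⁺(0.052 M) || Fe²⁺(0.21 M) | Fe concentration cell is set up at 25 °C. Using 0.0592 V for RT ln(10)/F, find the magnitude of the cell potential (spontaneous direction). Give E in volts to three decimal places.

+0.018 V

For a concentration cell E°cell = 0. The 0.21 M side is the cathode (reduction is favoured where [Fe²⁺] is higher).
With n = 2, E = −(0.0592/2) log([Fe²⁺]ₐₙ/[Fe²⁺]꜀ₐₜ) = −(0.0592/2) log(0.052/0.21) = −(0.0592/2)(-0.606) = +0.018 V.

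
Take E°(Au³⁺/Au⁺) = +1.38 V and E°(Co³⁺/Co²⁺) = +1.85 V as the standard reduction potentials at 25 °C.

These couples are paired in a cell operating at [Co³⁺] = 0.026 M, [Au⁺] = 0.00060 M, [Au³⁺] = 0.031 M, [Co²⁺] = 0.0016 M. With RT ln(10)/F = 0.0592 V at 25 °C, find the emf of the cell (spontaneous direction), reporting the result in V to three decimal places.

Co³⁺/Co²⁺ is the cathode (higher E°), Au³⁺/Au⁺ the anode: E°cell = +1.85 − (+1.38) = +0.47 V, n = 2.
Overall: 2 Co³⁺(aq) + Au⁺(aq) → 2 Co²⁺(aq) + Au³⁺(aq)
Q = [Co²⁺]^2·[Au³⁺] / ([Co³⁺]^2·[Au⁺]); log Q = -0.708.
E = E° − (0.0592/n) log Q = +0.47 − (0.0592/2)(-0.708) = +0.491 V.

+0.491 V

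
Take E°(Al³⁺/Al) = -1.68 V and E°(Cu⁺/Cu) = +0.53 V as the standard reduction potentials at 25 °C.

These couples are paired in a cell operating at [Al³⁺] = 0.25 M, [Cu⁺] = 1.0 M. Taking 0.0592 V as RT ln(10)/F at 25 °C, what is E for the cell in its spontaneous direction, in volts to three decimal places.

Cu⁺/Cu is the cathode (higher E°), Al³⁺/Al the anode: E°cell = +0.53 − (-1.68) = +2.21 V, n = 3.
Overall: 3 Cu⁺(aq) + Al(s) → 3 Cu(s) + Al³⁺(aq)
Q = [Al³⁺] / ([Cu⁺]^3); log Q = -0.602.
E = E° − (0.0592/n) log Q = +2.21 − (0.0592/3)(-0.602) = +2.222 V.

+2.222 V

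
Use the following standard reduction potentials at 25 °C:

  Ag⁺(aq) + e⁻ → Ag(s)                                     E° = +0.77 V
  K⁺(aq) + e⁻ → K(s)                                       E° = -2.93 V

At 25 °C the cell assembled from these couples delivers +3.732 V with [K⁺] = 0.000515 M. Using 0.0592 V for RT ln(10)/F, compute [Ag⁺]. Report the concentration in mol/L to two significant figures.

0.0018 M

Ag⁺/Ag is the cathode, K⁺/K the anode: E°cell = +3.70 V, n = 1.
Overall reaction: Ag⁺(aq) + K(s) → Ag(s) + K⁺(aq); Q = [K⁺]^1/[Ag⁺]^1.
From E = E° − (0.0592/n) log Q: log Q = (E° − E)·n/0.0592 = (+3.70 − (+3.732))·1/0.0592 = -0.5405.
So 1·log[Ag⁺] = 1·log(0.000515) − log Q = -3.2882 − (-0.5405) = -2.7477; [Ag⁺] = 10^(-2.7477) ≈ 0.0018 M.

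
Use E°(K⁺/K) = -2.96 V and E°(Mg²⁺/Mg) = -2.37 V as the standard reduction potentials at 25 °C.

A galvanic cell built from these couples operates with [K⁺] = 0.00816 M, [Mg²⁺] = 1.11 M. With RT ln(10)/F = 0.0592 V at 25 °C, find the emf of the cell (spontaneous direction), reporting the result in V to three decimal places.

Mg²⁺/Mg is the cathode (higher E°), K⁺/K the anode: E°cell = -2.37 − (-2.96) = +0.59 V, n = 2.
Overall: Mg²⁺(aq) + 2 K(s) → Mg(s) + 2 K⁺(aq)
Q = [K⁺]^2 / ([Mg²⁺]); log Q = -4.222.
E = E° − (0.0592/n) log Q = +0.59 − (0.0592/2)(-4.222) = +0.715 V.

+0.715 V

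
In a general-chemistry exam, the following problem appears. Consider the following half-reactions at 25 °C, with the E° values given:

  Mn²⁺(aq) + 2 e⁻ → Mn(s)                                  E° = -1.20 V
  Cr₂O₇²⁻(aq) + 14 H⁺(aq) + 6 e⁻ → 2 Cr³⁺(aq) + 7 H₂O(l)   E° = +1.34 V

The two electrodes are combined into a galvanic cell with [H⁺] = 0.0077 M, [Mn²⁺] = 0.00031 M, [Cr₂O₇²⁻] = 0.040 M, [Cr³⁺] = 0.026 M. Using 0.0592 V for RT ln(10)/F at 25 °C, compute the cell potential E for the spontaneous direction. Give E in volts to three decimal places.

Cr₂O₇²⁻/Cr³⁺ is the cathode (higher E°), Mn²⁺/Mn the anode: E°cell = +1.34 − (-1.20) = +2.54 V, n = 6.
Overall: Cr₂O₇²⁻(aq) + 14 H⁺(aq) + 3 Mn(s) → 2 Cr³⁺(aq) + 7 H₂O(l) + 3 Mn²⁺(aq)
Q = [Cr³⁺]^2·[Mn²⁺]^3 / ([Cr₂O₇²⁻]·[H⁺]^14); log Q = 17.291.
E = E° − (0.0592/n) log Q = +2.54 − (0.0592/6)(17.291) = +2.369 V.

+2.369 V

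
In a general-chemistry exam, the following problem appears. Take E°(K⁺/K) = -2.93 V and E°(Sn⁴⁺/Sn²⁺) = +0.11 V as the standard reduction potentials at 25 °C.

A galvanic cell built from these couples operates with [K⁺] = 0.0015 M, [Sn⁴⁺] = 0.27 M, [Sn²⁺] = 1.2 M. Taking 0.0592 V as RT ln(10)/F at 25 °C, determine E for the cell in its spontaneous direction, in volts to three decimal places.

+3.188 V

Sn⁴⁺/Sn²⁺ is the cathode (higher E°), K⁺/K the anode: E°cell = +0.11 − (-2.93) = +3.04 V, n = 2.
Overall: Sn⁴⁺(aq) + 2 K(s) → Sn²⁺(aq) + 2 K⁺(aq)
Q = [Sn²⁺]·[K⁺]^2 / ([Sn⁴⁺]); log Q = -5.000.
E = E° − (0.0592/n) log Q = +3.04 − (0.0592/2)(-5.000) = +3.188 V.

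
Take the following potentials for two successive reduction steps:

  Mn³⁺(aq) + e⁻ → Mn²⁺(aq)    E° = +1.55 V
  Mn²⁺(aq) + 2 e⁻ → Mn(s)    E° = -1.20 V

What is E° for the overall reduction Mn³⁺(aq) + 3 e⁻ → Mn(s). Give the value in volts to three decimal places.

Adding the free-energy changes (−nFE°) of the two steps gives −n₃FE°₃ = −n₁FE°₁ − n₂FE°₂.
E°₃ = (1×+1.55 + 2×-1.20) / 3 = (-0.850) / 3 = -0.283 V.

-0.283 V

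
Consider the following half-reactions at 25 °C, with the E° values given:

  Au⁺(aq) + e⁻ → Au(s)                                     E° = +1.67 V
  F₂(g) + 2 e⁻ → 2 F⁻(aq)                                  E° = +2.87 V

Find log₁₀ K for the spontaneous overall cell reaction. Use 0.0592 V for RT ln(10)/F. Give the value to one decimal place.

40.5

Cathode: F₂/F⁻; anode: Au⁺/Au. E°cell = +1.20 V, n = 2.
log K = nE°cell / 0.0592 = (2)(+1.20) / 0.0592 = 40.5.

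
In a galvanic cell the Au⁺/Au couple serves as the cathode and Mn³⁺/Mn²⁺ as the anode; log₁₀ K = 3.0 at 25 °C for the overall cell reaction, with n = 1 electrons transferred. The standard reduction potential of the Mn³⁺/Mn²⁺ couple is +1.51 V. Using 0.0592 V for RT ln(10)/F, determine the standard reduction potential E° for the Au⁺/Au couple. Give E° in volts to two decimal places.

+1.69 V

E°cell = (0.0592/n)·log K = (0.0592/1)(3.0) = +0.178 V.
Since Au⁺/Au is the cathode and Mn³⁺/Mn²⁺ the anode, E°cell = E°(Au⁺/Au) − E°(Mn³⁺/Mn²⁺).
So E°(Au⁺/Au) = E°cell + E°(Mn³⁺/Mn²⁺) = +0.178 + (+1.51) = +1.69 V.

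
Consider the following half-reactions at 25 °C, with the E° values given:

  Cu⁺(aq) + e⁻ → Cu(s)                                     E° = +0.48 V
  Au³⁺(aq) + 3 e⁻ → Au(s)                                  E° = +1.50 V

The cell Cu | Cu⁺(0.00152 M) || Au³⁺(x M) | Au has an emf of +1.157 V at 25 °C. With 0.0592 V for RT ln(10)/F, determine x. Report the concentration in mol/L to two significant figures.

0.031 M

Au³⁺/Au is the cathode, Cu⁺/Cu the anode: E°cell = +1.02 V, n = 3.
Overall reaction: Au³⁺(aq) + 3 Cu(s) → Au(s) + 3 Cu⁺(aq); Q = [Cu⁺]^3/[Au³⁺]^1.
From E = E° − (0.0592/n) log Q: log Q = (E° − E)·n/0.0592 = (+1.02 − (+1.157))·3/0.0592 = -6.9426.
So 1·log[Au³⁺] = 3·log(0.00152) − log Q = -8.4545 − (-6.9426) = -1.5119; [Au³⁺] = 10^(-1.5119) ≈ 0.031 M.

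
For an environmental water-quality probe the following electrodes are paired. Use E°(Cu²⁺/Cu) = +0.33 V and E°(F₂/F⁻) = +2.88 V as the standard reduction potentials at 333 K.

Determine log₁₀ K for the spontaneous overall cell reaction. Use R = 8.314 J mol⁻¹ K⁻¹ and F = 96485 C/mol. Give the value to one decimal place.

77.2

Cathode: F₂/F⁻; anode: Cu²⁺/Cu. E°cell = (+2.88) − (+0.33) = +2.55 V, with n = 2.
ΔG° = −nFE° = −RT ln K, so ln K = nFE°/(RT) = (2)(96485)(+2.55) / ((8.314)(333)) = 177.736.
log₁₀ K = 177.736 / ln 10 = 77.2.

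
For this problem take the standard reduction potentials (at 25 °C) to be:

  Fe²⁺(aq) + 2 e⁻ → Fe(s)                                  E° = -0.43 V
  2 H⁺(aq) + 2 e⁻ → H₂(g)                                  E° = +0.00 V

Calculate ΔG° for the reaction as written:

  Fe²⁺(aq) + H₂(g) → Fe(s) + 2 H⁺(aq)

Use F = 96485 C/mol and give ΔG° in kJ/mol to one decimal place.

As written, Fe²⁺/Fe is reduced (cathode) and H⁺/H₂ is oxidised (anode), so E°cell = (-0.43) − (+0.00) = -0.43 V.
Balancing electrons gives n = 2.
ΔG° = −nFE° = −(2)(96485)(-0.43) = 82,977 J = +83.0 kJ/mol.

+83.0 kJ/mol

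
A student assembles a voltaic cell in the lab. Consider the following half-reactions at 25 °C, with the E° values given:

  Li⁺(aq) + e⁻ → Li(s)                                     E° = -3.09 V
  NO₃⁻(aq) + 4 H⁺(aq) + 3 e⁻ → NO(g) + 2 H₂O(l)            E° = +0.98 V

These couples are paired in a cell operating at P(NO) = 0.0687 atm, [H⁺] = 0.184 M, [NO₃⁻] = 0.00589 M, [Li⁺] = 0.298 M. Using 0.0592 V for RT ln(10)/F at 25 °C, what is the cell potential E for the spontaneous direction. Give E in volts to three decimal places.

+4.022 V

NO₃⁻/NO is the cathode (higher E°), Li⁺/Li the anode: E°cell = +0.98 − (-3.09) = +4.07 V, n = 3.
Overall: NO₃⁻(aq) + 4 H⁺(aq) + 3 Li(s) → NO(g) + 2 H₂O(l) + 3 Li⁺(aq)
Q = P(NO)·[Li⁺]^3 / ([NO₃⁻]·[H⁺]^4); log Q = 2.430.
E = E° − (0.0592/n) log Q = +4.07 − (0.0592/3)(2.430) = +4.022 V.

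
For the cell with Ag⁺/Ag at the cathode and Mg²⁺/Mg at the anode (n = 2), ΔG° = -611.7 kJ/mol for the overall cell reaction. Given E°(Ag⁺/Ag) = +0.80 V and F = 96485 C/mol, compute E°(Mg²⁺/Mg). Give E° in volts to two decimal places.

-2.37 V

E°cell = −ΔG°/(nF) = −(-611.7×10³)/((2)(96485)) = +3.170 V.
Since Ag⁺/Ag is the cathode and Mg²⁺/Mg the anode, E°cell = E°(Ag⁺/Ag) − E°(Mg²⁺/Mg).
So E°(Mg²⁺/Mg) = E°(Ag⁺/Ag) − E°cell = (+0.80) − (+3.170) = -2.37 V.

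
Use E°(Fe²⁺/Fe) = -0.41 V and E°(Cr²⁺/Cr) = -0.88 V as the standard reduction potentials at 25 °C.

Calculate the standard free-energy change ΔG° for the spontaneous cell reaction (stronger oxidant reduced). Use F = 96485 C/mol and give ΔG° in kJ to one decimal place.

-90.7 kJ

Fe²⁺/Fe (E° = -0.41 V) is the cathode; Cr²⁺/Cr (E° = -0.88 V) is the anode, so E°cell = +0.47 V.
Balancing electrons gives n = 2 (lcm of 2 and 2).
ΔG° = −nFE° = −(2)(96485)(+0.47) = -90,696 J = -90.7 kJ.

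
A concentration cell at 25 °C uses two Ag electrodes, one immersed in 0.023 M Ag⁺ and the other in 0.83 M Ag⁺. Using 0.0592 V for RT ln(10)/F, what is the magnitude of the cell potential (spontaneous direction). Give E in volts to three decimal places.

For a concentration cell E°cell = 0. The 0.83 M side is the cathode (reduction is favoured where [Ag⁺] is higher).
With n = 1, E = −(0.0592/1) log([Ag⁺]ₐₙ/[Ag⁺]꜀ₐₜ) = −(0.0592/1) log(0.023/0.83) = −(0.0592/1)(-1.557) = +0.092 V.

+0.092 V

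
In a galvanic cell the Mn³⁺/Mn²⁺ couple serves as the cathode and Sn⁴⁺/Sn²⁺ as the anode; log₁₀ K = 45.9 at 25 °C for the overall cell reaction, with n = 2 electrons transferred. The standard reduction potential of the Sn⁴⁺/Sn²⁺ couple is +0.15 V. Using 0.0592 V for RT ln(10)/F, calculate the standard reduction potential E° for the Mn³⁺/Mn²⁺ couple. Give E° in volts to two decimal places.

E°cell = (0.0592/n)·log K = (0.0592/2)(45.9) = +1.359 V.
Since Mn³⁺/Mn²⁺ is the cathode and Sn⁴⁺/Sn²⁺ the anode, E°cell = E°(Mn³⁺/Mn²⁺) − E°(Sn⁴⁺/Sn²⁺).
So E°(Mn³⁺/Mn²⁺) = E°cell + E°(Sn⁴⁺/Sn²⁺) = +1.359 + (+0.15) = +1.51 V.

+1.51 V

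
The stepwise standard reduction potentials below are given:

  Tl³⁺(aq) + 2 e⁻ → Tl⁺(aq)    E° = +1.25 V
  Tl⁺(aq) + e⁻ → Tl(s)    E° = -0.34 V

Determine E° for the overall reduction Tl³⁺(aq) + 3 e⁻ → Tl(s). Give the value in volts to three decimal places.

Adding the free-energy changes (−nFE°) of the two steps gives −n₃FE°₃ = −n₁FE°₁ − n₂FE°₂.
E°₃ = (2×+1.25 + 1×-0.34) / 3 = (+2.160) / 3 = +0.720 V.

+0.720 V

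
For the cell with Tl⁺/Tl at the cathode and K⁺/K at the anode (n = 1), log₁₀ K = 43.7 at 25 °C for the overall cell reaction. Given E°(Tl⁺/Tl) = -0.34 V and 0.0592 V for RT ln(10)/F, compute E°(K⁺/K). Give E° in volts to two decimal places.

E°cell = (0.0592/n)·log K = (0.0592/1)(43.7) = +2.587 V.
Since Tl⁺/Tl is the cathode and K⁺/K the anode, E°cell = E°(Tl⁺/Tl) − E°(K⁺/K).
So E°(K⁺/K) = E°(Tl⁺/Tl) − E°cell = (-0.34) − (+2.587) = -2.93 V.

-2.93 V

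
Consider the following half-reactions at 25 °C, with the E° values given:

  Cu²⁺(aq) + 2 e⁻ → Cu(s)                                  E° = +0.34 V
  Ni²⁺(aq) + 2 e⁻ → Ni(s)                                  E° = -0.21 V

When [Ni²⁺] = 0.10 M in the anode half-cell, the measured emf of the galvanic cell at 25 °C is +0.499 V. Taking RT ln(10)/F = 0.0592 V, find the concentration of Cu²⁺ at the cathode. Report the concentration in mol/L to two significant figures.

Cu²⁺/Cu is the cathode, Ni²⁺/Ni the anode: E°cell = +0.55 V, n = 2.
Overall reaction: Cu²⁺(aq) + Ni(s) → Cu(s) + Ni²⁺(aq); Q = [Ni²⁺]^1/[Cu²⁺]^1.
From E = E° − (0.0592/n) log Q: log Q = (E° − E)·n/0.0592 = (+0.55 − (+0.499))·2/0.0592 = 1.7230.
So 1·log[Cu²⁺] = 1·log(0.1) − log Q = -1.0000 − (1.7230) = -2.7230; [Cu²⁺] = 10^(-2.7230) ≈ 0.0019 M.

0.0019 M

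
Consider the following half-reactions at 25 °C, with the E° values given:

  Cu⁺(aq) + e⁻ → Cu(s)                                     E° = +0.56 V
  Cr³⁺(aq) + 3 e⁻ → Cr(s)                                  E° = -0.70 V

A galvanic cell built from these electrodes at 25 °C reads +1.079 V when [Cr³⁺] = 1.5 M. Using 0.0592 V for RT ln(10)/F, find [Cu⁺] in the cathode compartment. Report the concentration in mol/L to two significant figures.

Cu⁺/Cu is the cathode, Cr³⁺/Cr the anode: E°cell = +1.26 V, n = 3.
Overall reaction: 3 Cu⁺(aq) + Cr(s) → 3 Cu(s) + Cr³⁺(aq); Q = [Cr³⁺]^1/[Cu⁺]^3.
From E = E° − (0.0592/n) log Q: log Q = (E° − E)·n/0.0592 = (+1.26 − (+1.079))·3/0.0592 = 9.1723.
So 3·log[Cu⁺] = 1·log(1.5) − log Q = 0.1761 − (9.1723) = -8.9962; log[Cu⁺] = -8.9962 / 3 = -2.9987; [Cu⁺] = 10^(-2.9987) ≈ 0.0010 M.

0.0010 M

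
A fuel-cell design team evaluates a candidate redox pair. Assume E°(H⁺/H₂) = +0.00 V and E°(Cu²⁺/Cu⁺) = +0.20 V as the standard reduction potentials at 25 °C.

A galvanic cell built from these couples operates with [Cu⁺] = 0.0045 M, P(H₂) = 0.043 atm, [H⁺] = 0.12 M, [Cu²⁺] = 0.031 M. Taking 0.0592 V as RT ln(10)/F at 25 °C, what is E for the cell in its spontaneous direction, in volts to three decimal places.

Cu²⁺/Cu⁺ is the cathode (higher E°), H⁺/H₂ the anode: E°cell = +0.20 − (+0.00) = +0.20 V, n = 2.
Overall: 2 Cu²⁺(aq) + H₂(g) → 2 Cu⁺(aq) + 2 H⁺(aq)
Q = [Cu⁺]^2·[H⁺]^2 / ([Cu²⁺]^2·P(H₂)); log Q = -2.151.
E = E° − (0.0592/n) log Q = +0.20 − (0.0592/2)(-2.151) = +0.264 V.

+0.264 V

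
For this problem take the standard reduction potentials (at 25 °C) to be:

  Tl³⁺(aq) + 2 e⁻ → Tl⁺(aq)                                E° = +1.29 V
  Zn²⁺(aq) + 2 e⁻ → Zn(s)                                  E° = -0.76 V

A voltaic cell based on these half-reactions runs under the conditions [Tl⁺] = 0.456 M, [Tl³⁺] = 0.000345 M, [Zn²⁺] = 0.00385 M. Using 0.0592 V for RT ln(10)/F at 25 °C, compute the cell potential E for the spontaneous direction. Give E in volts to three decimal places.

+2.029 V

Tl³⁺/Tl⁺ is the cathode (higher E°), Zn²⁺/Zn the anode: E°cell = +1.29 − (-0.76) = +2.05 V, n = 2.
Overall: Tl³⁺(aq) + Zn(s) → Tl⁺(aq) + Zn²⁺(aq)
Q = [Tl⁺]·[Zn²⁺] / ([Tl³⁺]); log Q = 0.707.
E = E° − (0.0592/n) log Q = +2.05 − (0.0592/2)(0.707) = +2.029 V.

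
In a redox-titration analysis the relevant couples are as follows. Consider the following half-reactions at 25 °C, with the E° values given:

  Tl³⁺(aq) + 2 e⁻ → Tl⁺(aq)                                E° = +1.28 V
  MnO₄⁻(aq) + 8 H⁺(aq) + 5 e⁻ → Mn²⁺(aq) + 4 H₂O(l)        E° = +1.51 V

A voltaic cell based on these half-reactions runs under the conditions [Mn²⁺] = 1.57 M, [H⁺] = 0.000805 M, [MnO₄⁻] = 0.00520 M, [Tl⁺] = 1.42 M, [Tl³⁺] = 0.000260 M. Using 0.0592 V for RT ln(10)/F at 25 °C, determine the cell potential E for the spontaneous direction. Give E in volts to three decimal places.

+0.018 V

MnO₄⁻/Mn²⁺ is the cathode (higher E°), Tl³⁺/Tl⁺ the anode: E°cell = +1.51 − (+1.28) = +0.23 V, n = 10.
Overall: 2 MnO₄⁻(aq) + 16 H⁺(aq) + 5 Tl⁺(aq) → 2 Mn²⁺(aq) + 8 H₂O(l) + 5 Tl³⁺(aq)
Q = [Mn²⁺]^2·[Tl³⁺]^5 / ([MnO₄⁻]^2·[H⁺]^16·[Tl⁺]^5); log Q = 35.780.
E = E° − (0.0592/n) log Q = +0.23 − (0.0592/10)(35.780) = +0.018 V.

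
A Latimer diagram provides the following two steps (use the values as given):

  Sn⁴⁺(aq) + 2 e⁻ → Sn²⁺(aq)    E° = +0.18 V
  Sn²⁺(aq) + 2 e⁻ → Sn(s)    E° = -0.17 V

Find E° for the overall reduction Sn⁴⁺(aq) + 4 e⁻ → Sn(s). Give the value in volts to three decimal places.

+0.005 V

Since ΔG° = −nFE° is additive over sequential reductions, n₃E°₃ = n₁E°₁ + n₂E°₂.
E°₃ = (2×+0.18 + 2×-0.17) / 4 = (+0.020) / 4 = +0.005 V.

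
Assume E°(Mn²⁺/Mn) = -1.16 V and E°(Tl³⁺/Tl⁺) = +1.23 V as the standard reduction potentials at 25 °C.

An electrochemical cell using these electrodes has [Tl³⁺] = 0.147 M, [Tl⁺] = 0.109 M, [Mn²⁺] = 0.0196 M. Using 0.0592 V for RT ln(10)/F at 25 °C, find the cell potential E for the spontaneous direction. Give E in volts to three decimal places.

Tl³⁺/Tl⁺ is the cathode (higher E°), Mn²⁺/Mn the anode: E°cell = +1.23 − (-1.16) = +2.39 V, n = 2.
Overall: Tl³⁺(aq) + Mn(s) → Tl⁺(aq) + Mn²⁺(aq)
Q = [Tl⁺]·[Mn²⁺] / ([Tl³⁺]); log Q = -1.838.
E = E° − (0.0592/n) log Q = +2.39 − (0.0592/2)(-1.838) = +2.444 V.

+2.444 V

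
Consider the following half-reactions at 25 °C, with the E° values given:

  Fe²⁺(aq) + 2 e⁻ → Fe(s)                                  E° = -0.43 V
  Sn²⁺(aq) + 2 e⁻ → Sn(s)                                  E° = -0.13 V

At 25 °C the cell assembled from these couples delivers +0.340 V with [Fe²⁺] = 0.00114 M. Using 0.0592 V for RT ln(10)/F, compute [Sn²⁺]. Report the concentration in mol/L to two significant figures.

0.026 M

Sn²⁺/Sn is the cathode, Fe²⁺/Fe the anode: E°cell = +0.30 V, n = 2.
Overall reaction: Sn²⁺(aq) + Fe(s) → Sn(s) + Fe²⁺(aq); Q = [Fe²⁺]^1/[Sn²⁺]^1.
From E = E° − (0.0592/n) log Q: log Q = (E° − E)·n/0.0592 = (+0.30 − (+0.340))·2/0.0592 = -1.3514.
So 1·log[Sn²⁺] = 1·log(0.00114) − log Q = -2.9431 − (-1.3514) = -1.5917; [Sn²⁺] = 10^(-1.5917) ≈ 0.026 M.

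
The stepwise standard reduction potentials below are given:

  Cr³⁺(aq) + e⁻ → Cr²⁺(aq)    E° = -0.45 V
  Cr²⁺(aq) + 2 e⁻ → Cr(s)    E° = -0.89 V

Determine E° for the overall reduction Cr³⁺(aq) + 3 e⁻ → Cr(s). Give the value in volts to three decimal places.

Adding the free-energy changes (−nFE°) of the two steps gives −n₃FE°₃ = −n₁FE°₁ − n₂FE°₂.
E°₃ = (1×-0.45 + 2×-0.89) / 3 = (-2.230) / 3 = -0.743 V.
E° values themselves are not directly additive — weighting by electron count is essential.

-0.743 V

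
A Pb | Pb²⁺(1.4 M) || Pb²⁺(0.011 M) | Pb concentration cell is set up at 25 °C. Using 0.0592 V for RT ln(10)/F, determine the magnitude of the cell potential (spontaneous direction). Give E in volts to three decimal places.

For a concentration cell E°cell = 0. The 1.4 M side is the cathode (reduction is favoured where [Pb²⁺] is higher).
With n = 2, E = −(0.0592/2) log([Pb²⁺]ₐₙ/[Pb²⁺]꜀ₐₜ) = −(0.0592/2) log(0.011/1.4) = −(0.0592/2)(-2.105) = +0.062 V.

+0.062 V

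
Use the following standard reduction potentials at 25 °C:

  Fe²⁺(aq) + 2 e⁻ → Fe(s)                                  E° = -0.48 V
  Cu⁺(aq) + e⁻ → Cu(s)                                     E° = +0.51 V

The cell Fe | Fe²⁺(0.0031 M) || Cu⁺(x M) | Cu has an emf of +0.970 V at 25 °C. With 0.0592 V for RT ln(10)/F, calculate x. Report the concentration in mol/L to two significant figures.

0.026 M

Cu⁺/Cu is the cathode, Fe²⁺/Fe the anode: E°cell = +0.99 V, n = 2.
Overall reaction: 2 Cu⁺(aq) + Fe(s) → 2 Cu(s) + Fe²⁺(aq); Q = [Fe²⁺]^1/[Cu⁺]^2.
From E = E° − (0.0592/n) log Q: log Q = (E° − E)·n/0.0592 = (+0.99 − (+0.970))·2/0.0592 = 0.6757.
So 2·log[Cu⁺] = 1·log(0.0031) − log Q = -2.5086 − (0.6757) = -3.1843; log[Cu⁺] = -3.1843 / 2 = -1.5921; [Cu⁺] = 10^(-1.5921) ≈ 0.026 M.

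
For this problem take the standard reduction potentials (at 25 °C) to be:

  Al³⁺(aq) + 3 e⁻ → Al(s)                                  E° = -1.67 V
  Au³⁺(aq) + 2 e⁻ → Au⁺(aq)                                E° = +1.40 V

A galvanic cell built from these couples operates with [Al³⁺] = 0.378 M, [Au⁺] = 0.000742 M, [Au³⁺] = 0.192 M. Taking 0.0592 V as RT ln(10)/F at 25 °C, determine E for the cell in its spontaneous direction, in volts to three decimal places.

Au³⁺/Au⁺ is the cathode (higher E°), Al³⁺/Al the anode: E°cell = +1.40 − (-1.67) = +3.07 V, n = 6.
Overall: 3 Au³⁺(aq) + 2 Al(s) → 3 Au⁺(aq) + 2 Al³⁺(aq)
Q = [Au⁺]^3·[Al³⁺]^2 / ([Au³⁺]^3); log Q = -8.084.
E = E° − (0.0592/n) log Q = +3.07 − (0.0592/6)(-8.084) = +3.150 V.

+3.150 V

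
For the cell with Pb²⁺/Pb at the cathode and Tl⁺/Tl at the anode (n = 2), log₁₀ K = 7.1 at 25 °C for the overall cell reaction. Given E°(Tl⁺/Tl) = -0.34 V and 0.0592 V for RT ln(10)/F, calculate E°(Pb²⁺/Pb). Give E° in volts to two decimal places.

-0.13 V

E°cell = (0.0592/n)·log K = (0.0592/2)(7.1) = +0.210 V.
Since Pb²⁺/Pb is the cathode and Tl⁺/Tl the anode, E°cell = E°(Pb²⁺/Pb) − E°(Tl⁺/Tl).
So E°(Pb²⁺/Pb) = E°cell + E°(Tl⁺/Tl) = +0.210 + (-0.34) = -0.13 V.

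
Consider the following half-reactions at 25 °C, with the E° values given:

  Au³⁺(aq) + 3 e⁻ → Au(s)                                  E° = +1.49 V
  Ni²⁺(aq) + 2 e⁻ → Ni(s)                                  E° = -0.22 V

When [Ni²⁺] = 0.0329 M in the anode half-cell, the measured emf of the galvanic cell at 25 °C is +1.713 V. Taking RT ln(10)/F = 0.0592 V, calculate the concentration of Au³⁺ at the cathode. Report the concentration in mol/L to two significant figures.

Au³⁺/Au is the cathode, Ni²⁺/Ni the anode: E°cell = +1.71 V, n = 6.
Overall reaction: 2 Au³⁺(aq) + 3 Ni(s) → 2 Au(s) + 3 Ni²⁺(aq); Q = [Ni²⁺]^3/[Au³⁺]^2.
From E = E° − (0.0592/n) log Q: log Q = (E° − E)·n/0.0592 = (+1.71 − (+1.713))·6/0.0592 = -0.3041.
So 2·log[Au³⁺] = 3·log(0.0329) − log Q = -4.4484 − (-0.3041) = -4.1443; log[Au³⁺] = -4.1443 / 2 = -2.0722; [Au³⁺] = 10^(-2.0722) ≈ 0.0085 M.

0.0085 M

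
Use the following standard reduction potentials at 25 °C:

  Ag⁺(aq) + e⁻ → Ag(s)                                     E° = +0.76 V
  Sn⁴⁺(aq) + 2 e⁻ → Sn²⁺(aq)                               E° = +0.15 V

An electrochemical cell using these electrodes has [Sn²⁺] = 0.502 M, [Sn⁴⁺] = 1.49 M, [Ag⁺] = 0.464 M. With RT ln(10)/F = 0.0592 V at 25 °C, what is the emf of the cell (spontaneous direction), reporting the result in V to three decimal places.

+0.576 V

Ag⁺/Ag is the cathode (higher E°), Sn⁴⁺/Sn²⁺ the anode: E°cell = +0.76 − (+0.15) = +0.61 V, n = 2.
Overall: 2 Ag⁺(aq) + Sn²⁺(aq) → 2 Ag(s) + Sn⁴⁺(aq)
Q = [Sn⁴⁺] / ([Ag⁺]^2·[Sn²⁺]); log Q = 1.139.
E = E° − (0.0592/n) log Q = +0.61 − (0.0592/2)(1.139) = +0.576 V.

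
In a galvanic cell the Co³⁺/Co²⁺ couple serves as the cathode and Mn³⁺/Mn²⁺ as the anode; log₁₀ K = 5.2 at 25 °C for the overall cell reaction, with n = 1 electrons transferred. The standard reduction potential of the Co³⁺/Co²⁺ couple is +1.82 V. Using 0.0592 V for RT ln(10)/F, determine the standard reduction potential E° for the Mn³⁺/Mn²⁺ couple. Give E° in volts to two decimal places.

E°cell = (0.0592/n)·log K = (0.0592/1)(5.2) = +0.308 V.
Since Co³⁺/Co²⁺ is the cathode and Mn³⁺/Mn²⁺ the anode, E°cell = E°(Co³⁺/Co²⁺) − E°(Mn³⁺/Mn²⁺).
So E°(Mn³⁺/Mn²⁺) = E°(Co³⁺/Co²⁺) − E°cell = (+1.82) − (+0.308) = +1.51 V.

+1.51 V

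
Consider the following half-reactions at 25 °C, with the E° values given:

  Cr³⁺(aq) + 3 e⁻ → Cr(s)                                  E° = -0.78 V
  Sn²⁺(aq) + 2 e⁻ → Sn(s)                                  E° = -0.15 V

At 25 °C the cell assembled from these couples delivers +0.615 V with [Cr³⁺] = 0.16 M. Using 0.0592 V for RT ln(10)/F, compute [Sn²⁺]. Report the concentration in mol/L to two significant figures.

0.092 M

Sn²⁺/Sn is the cathode, Cr³⁺/Cr the anode: E°cell = +0.63 V, n = 6.
Overall reaction: 3 Sn²⁺(aq) + 2 Cr(s) → 3 Sn(s) + 2 Cr³⁺(aq); Q = [Cr³⁺]^2/[Sn²⁺]^3.
From E = E° − (0.0592/n) log Q: log Q = (E° − E)·n/0.0592 = (+0.63 − (+0.615))·6/0.0592 = 1.5203.
So 3·log[Sn²⁺] = 2·log(0.16) − log Q = -1.5918 − (1.5203) = -3.1121; log[Sn²⁺] = -3.1121 / 3 = -1.0374; [Sn²⁺] = 10^(-1.0374) ≈ 0.092 M.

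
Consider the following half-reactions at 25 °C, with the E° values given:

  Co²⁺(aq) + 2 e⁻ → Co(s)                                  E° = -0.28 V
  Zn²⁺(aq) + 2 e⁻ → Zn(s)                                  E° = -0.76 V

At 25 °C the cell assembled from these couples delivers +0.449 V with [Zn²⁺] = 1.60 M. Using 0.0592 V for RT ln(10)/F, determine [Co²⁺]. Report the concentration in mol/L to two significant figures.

0.14 M

Co²⁺/Co is the cathode, Zn²⁺/Zn the anode: E°cell = +0.48 V, n = 2.
Overall reaction: Co²⁺(aq) + Zn(s) → Co(s) + Zn²⁺(aq); Q = [Zn²⁺]^1/[Co²⁺]^1.
From E = E° − (0.0592/n) log Q: log Q = (E° − E)·n/0.0592 = (+0.48 − (+0.449))·2/0.0592 = 1.0473.
So 1·log[Co²⁺] = 1·log(1.6) − log Q = 0.2041 − (1.0473) = -0.8432; [Co²⁺] = 10^(-0.8432) ≈ 0.14 M.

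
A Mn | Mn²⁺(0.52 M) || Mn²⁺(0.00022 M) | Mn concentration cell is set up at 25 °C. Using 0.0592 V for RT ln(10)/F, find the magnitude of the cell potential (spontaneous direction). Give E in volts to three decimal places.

+0.100 V

For a concentration cell E°cell = 0. The 0.52 M side is the cathode (reduction is favoured where [Mn²⁺] is higher).
With n = 2, E = −(0.0592/2) log([Mn²⁺]ₐₙ/[Mn²⁺]꜀ₐₜ) = −(0.0592/2) log(0.00022/0.52) = −(0.0592/2)(-3.374) = +0.100 V.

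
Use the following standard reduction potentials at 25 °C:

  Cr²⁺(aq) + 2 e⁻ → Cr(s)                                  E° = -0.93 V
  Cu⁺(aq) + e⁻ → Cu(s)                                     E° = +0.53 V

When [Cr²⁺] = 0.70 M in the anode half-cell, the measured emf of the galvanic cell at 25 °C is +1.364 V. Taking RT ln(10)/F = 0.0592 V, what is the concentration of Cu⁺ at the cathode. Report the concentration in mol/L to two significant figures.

Cu⁺/Cu is the cathode, Cr²⁺/Cr the anode: E°cell = +1.46 V, n = 2.
Overall reaction: 2 Cu⁺(aq) + Cr(s) → 2 Cu(s) + Cr²⁺(aq); Q = [Cr²⁺]^1/[Cu⁺]^2.
From E = E° − (0.0592/n) log Q: log Q = (E° − E)·n/0.0592 = (+1.46 − (+1.364))·2/0.0592 = 3.2432.
So 2·log[Cu⁺] = 1·log(0.7) − log Q = -0.1549 − (3.2432) = -3.3981; log[Cu⁺] = -3.3981 / 2 = -1.6990; [Cu⁺] = 10^(-1.6990) ≈ 0.020 M.

0.020 M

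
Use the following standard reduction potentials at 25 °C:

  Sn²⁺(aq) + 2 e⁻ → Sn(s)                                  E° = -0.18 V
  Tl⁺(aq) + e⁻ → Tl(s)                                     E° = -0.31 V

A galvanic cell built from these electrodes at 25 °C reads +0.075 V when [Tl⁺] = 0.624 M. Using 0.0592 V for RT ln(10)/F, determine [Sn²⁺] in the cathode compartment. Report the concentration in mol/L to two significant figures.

Sn²⁺/Sn is the cathode, Tl⁺/Tl the anode: E°cell = +0.13 V, n = 2.
Overall reaction: Sn²⁺(aq) + 2 Tl(s) → Sn(s) + 2 Tl⁺(aq); Q = [Tl⁺]^2/[Sn²⁺]^1.
From E = E° − (0.0592/n) log Q: log Q = (E° − E)·n/0.0592 = (+0.13 − (+0.075))·2/0.0592 = 1.8581.
So 1·log[Sn²⁺] = 2·log(0.624) − log Q = -0.4096 − (1.8581) = -2.2677; [Sn²⁺] = 10^(-2.2677) ≈ 0.0054 M.

0.0054 M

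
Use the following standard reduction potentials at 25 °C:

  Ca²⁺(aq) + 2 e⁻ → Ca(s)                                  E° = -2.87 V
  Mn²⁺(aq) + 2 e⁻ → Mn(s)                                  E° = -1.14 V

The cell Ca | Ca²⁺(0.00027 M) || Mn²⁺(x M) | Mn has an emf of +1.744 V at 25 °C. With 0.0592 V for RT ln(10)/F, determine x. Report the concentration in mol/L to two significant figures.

Mn²⁺/Mn is the cathode, Ca²⁺/Ca the anode: E°cell = +1.73 V, n = 2.
Overall reaction: Mn²⁺(aq) + Ca(s) → Mn(s) + Ca²⁺(aq); Q = [Ca²⁺]^1/[Mn²⁺]^1.
From E = E° − (0.0592/n) log Q: log Q = (E° − E)·n/0.0592 = (+1.73 − (+1.744))·2/0.0592 = -0.4730.
So 1·log[Mn²⁺] = 1·log(0.00027) − log Q = -3.5686 − (-0.4730) = -3.0956; [Mn²⁺] = 10^(-3.0956) ≈ 0.00080 M.

0.00080 M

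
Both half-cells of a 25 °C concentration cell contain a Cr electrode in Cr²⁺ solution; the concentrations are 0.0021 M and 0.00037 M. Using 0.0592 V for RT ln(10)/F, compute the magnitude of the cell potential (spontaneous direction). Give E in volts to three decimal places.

+0.022 V

For a concentration cell E°cell = 0. The 0.0021 M side is the cathode (reduction is favoured where [Cr²⁺] is higher).
With n = 2, E = −(0.0592/2) log([Cr²⁺]ₐₙ/[Cr²⁺]꜀ₐₜ) = −(0.0592/2) log(0.00037/0.0021) = −(0.0592/2)(-0.754) = +0.022 V.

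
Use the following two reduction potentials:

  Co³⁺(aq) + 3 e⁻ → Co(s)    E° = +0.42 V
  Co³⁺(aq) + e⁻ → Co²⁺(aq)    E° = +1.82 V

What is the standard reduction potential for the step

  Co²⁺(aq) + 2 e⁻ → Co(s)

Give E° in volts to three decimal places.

-0.280 V

Sequential free energies add, so n₃E°₃ = n₁E°₁ + n₂E°₂.
With n₃ = 3, and the known step contributing 1×(+1.82) V, the unknown satisfies 2·E° = 3×(+0.42) − 1×(+1.82) = -0.560.
E° = -0.560 / 2 = -0.280 V.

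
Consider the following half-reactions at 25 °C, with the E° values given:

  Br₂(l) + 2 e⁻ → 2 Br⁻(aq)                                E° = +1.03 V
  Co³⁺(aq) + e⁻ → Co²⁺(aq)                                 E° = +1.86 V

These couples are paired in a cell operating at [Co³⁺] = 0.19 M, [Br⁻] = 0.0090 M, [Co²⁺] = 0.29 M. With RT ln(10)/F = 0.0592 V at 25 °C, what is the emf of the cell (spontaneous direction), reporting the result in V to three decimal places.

+0.698 V

Co³⁺/Co²⁺ is the cathode (higher E°), Br₂/Br⁻ the anode: E°cell = +1.86 − (+1.03) = +0.83 V, n = 2.
Overall: 2 Co³⁺(aq) + 2 Br⁻(aq) → 2 Co²⁺(aq) + Br₂(l)
Q = [Co²⁺]^2 / ([Co³⁺]^2·[Br⁻]^2); log Q = 4.459.
E = E° − (0.0592/n) log Q = +0.83 − (0.0592/2)(4.459) = +0.698 V.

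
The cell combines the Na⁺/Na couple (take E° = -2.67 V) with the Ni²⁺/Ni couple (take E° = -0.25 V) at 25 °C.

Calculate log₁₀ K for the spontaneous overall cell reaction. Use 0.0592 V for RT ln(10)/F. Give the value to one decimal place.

81.8

Cathode: Ni²⁺/Ni; anode: Na⁺/Na. E°cell = +2.42 V, n = 2.
log K = nE°cell / 0.0592 = (2)(+2.42) / 0.0592 = 81.8.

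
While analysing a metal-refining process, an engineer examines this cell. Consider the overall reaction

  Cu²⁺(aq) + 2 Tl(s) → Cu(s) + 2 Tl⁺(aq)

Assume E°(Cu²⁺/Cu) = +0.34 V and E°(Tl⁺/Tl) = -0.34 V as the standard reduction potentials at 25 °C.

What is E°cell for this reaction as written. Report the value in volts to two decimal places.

+0.68 V

The Cu²⁺/Cu couple has the higher reduction potential, so it is the cathode; Tl⁺/Tl is oxidised at the anode.
E°cell = E°(cathode) − E°(anode) = (+0.34) − (-0.34) = +0.68 V.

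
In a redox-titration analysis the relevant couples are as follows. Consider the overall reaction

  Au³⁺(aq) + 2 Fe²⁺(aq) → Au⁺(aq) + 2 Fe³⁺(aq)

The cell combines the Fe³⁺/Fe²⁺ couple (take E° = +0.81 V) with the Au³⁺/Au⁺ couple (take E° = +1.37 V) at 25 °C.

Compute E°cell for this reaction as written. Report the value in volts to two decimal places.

The Au³⁺/Au⁺ couple has the higher reduction potential, so it is the cathode; Fe³⁺/Fe²⁺ is oxidised at the anode.
E°cell = E°(cathode) − E°(anode) = (+1.37) − (+0.81) = +0.56 V.
Since E°cell > 0, the reaction is spontaneous under standard conditions.

+0.56 V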